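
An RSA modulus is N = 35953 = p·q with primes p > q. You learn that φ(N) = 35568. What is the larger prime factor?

229

φ(n) = (p−1)(q−1) = n − (p+q) + 1, so p + q = 35953 − 35568 + 1 = 386.
p and q are the roots of t² − 386t + 35953 = 0.
Discriminant: 386² − 4·35953 = 148996 − 143812 = 5184; √5184 = 72.
q = (386 − 72)/2 = 157, p = (386 + 72)/2 = 229.
Check: 157 · 229 = 35953.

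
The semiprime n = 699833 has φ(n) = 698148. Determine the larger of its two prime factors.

φ(n) = (p−1)(q−1) = n − (p+q) + 1, so p + q = 699833 − 698148 + 1 = 1686.
p and q are the roots of t² − 1686t + 699833 = 0.
Discriminant: 1686² − 4·699833 = 2842596 − 2799332 = 43264; √43264 = 208.
q = (1686 − 208)/2 = 739, p = (1686 + 208)/2 = 947.
Check: 739 · 947 = 699833.

947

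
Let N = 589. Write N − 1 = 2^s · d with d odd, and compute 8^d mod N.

589 − 1 = 588 = 2^2 · 147, so d = 147.
8^1 ≡ 8 (mod 589)
8^2 ≡ 8^2 = 64 ≡ 64 (mod 589)
8^4 ≡ 64^2 = 4096 ≡ 562 (mod 589)
8^8 ≡ 562^2 = 315844 ≡ 140 (mod 589)
8^16 ≡ 140^2 = 19600 ≡ 163 (mod 589)
8^32 ≡ 163^2 = 26569 ≡ 64 (mod 589)
8^64 ≡ 64^2 = 4096 ≡ 562 (mod 589)
8^128 ≡ 562^2 = 315844 ≡ 140 (mod 589)
147 = 128 + 16 + 2 + 1 in binary powers of 2.
So 8^147 ≡ 140 · 163 · 64 · 8 ≡ 436 (mod 589).
Squaring chain: 436 → 438; never reaches −1, so base 8 is a Miller–Rabin witness that 589 is composite.

436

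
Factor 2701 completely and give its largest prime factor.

2701 = 37 · 73
73 is prime.
So 2701 = 37 · 73; the largest prime factor is 73.

73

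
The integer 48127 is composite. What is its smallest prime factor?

48127 is odd.
Digit sum 22, not divisible by 3.
Ends in 7: not divisible by 5.
7: 48127 = 7·6875 + 2
11: 48127 = 11·4375 + 2
13: 48127 = 13·3702 + 1
17: 48127 = 17·2831

17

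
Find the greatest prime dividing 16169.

16169 = 19 · 851
851 = 23 · 37
37 is prime.
So 16169 = 19 · 23 · 37; the largest prime factor is 37.

37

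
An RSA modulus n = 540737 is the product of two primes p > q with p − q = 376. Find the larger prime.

947

Since p = q + 376, we have 540737 = q(q + 376), so q² + 376q − 540737 = 0.
Discriminant: 376² + 4·540737 = 141376 + 2162948 = 2304324; √2304324 = 1518.
q = (−376 + 1518)/2 = 571, and p = q + 376 = 947.
Check: 571 · 947 = 540737.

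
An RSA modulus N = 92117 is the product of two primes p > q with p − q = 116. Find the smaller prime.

Since p = q + 116, we have 92117 = q(q + 116), so q² + 116q − 92117 = 0.
Discriminant: 116² + 4·92117 = 13456 + 368468 = 381924; √381924 = 618.
q = (−116 + 618)/2 = 251, and p = q + 116 = 367.
Check: 251 · 367 = 92117.

251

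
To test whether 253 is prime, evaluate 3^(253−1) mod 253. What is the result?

31

3^1 ≡ 3 (mod 253)
3^2 ≡ 3^2 = 9 ≡ 9 (mod 253)
3^4 ≡ 9^2 = 81 ≡ 81 (mod 253)
3^8 ≡ 81^2 = 6561 ≡ 236 (mod 253)
3^16 ≡ 236^2 = 55696 ≡ 36 (mod 253)
3^32 ≡ 36^2 = 1296 ≡ 31 (mod 253)
3^64 ≡ 31^2 = 961 ≡ 202 (mod 253)
3^128 ≡ 202^2 = 40804 ≡ 71 (mod 253)
252 = 128 + 64 + 32 + 16 + 8 + 4 in binary powers of 2.
So 3^252 ≡ 71 · 202 · 31 · 36 · 236 · 81 ≡ 31 (mod 253).
Since 31 ≠ 1, base 3 is a Fermat witness: 253 is composite.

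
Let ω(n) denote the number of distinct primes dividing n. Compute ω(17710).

5

17710 = 2 · 8855
8855 = 5 · 1771
1771 = 7 · 253
253 = 11 · 23
17710 = 2 · 5 · 7 · 11 · 23, which has 5 distinct prime factors.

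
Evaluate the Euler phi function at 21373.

Factor: 21373 = 11 · 29 · 67.
φ(21373) = (11−1) · (29−1) · (67−1) = 10 · 28 · 66 = 18480.

18480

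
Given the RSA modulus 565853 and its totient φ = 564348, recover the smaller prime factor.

719

φ(n) = (p−1)(q−1) = n − (p+q) + 1, so p + q = 565853 − 564348 + 1 = 1506.
p and q are the roots of t² − 1506t + 565853 = 0.
Discriminant: 1506² − 4·565853 = 2268036 − 2263412 = 4624; √4624 = 68.
q = (1506 − 68)/2 = 719, p = (1506 + 68)/2 = 787.
Check: 719 · 787 = 565853.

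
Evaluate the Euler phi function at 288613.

Factor: 288613 = 13 · 149^2.
φ(288613) = (13−1) · 149^1·(149−1) = 12 · 22052 = 264624.

264624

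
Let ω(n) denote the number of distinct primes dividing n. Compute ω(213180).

6

213180 = 2^2 · 53295
53295 = 3 · 17765
17765 = 5 · 3553
3553 = 11 · 323
323 = 17 · 19
213180 = 2^2 · 3 · 5 · 11 · 17 · 19, which has 6 distinct prime factors.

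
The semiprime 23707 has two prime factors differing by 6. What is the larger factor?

157

Since p = q + 6, we have 23707 = q(q + 6), so q² + 6q − 23707 = 0.
Discriminant: 6² + 4·23707 = 36 + 94828 = 94864; √94864 = 308.
q = (−6 + 308)/2 = 151, and p = q + 6 = 157.
Check: 151 · 157 = 23707.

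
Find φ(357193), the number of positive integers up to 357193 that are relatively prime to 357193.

338688

Factor: 357193 = 29 · 109 · 113.
φ(357193) = (29−1) · (109−1) · (113−1) = 28 · 108 · 112 = 338688.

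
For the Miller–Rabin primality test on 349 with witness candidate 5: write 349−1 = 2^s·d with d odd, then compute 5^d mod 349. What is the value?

349 − 1 = 348 = 2^2 · 87, so d = 87.
5^1 ≡ 5 (mod 349)
5^2 ≡ 5^2 = 25 ≡ 25 (mod 349)
5^4 ≡ 25^2 = 625 ≡ 276 (mod 349)
5^8 ≡ 276^2 = 76176 ≡ 94 (mod 349)
5^16 ≡ 94^2 = 8836 ≡ 111 (mod 349)
5^32 ≡ 111^2 = 12321 ≡ 106 (mod 349)
5^64 ≡ 106^2 = 11236 ≡ 68 (mod 349)
87 = 64 + 16 + 4 + 2 + 1 in binary powers of 2.
So 5^87 ≡ 68 · 111 · 276 · 25 · 5 ≡ 348 (mod 349).
Since 5^d ≡ 348 (mod 349), base 5 does not prove 349 composite.

348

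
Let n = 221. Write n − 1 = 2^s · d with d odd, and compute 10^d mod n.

221 − 1 = 220 = 2^2 · 55, so d = 55.
10^1 ≡ 10 (mod 221)
10^2 ≡ 10^2 = 100 ≡ 100 (mod 221)
10^4 ≡ 100^2 = 10000 ≡ 55 (mod 221)
10^8 ≡ 55^2 = 3025 ≡ 152 (mod 221)
10^16 ≡ 152^2 = 23104 ≡ 120 (mod 221)
10^32 ≡ 120^2 = 14400 ≡ 35 (mod 221)
55 = 32 + 16 + 4 + 2 + 1 in binary powers of 2.
So 10^55 ≡ 35 · 120 · 55 · 100 · 10 ≡ 192 (mod 221).
Squaring chain: 192 → 178; never reaches −1, so base 10 is a Miller–Rabin witness that 221 is composite.

192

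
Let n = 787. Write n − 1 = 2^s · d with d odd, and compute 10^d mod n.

787 − 1 = 786 = 2^1 · 393, so d = 393.
10^1 ≡ 10 (mod 787)
10^2 ≡ 10^2 = 100 ≡ 100 (mod 787)
10^4 ≡ 100^2 = 10000 ≡ 556 (mod 787)
10^8 ≡ 556^2 = 309136 ≡ 632 (mod 787)
10^16 ≡ 632^2 = 399424 ≡ 415 (mod 787)
10^32 ≡ 415^2 = 172225 ≡ 659 (mod 787)
10^64 ≡ 659^2 = 434281 ≡ 644 (mod 787)
10^128 ≡ 644^2 = 414736 ≡ 774 (mod 787)
10^256 ≡ 774^2 = 599076 ≡ 169 (mod 787)
393 = 256 + 128 + 8 + 1 in binary powers of 2.
So 10^393 ≡ 169 · 774 · 632 · 10 ≡ 1 (mod 787).
Since 10^d ≡ 1 (mod 787), base 10 does not prove 787 composite.

1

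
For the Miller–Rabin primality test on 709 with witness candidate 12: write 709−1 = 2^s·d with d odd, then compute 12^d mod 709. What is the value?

709 − 1 = 708 = 2^2 · 177, so d = 177.
12^1 ≡ 12 (mod 709)
12^2 ≡ 12^2 = 144 ≡ 144 (mod 709)
12^4 ≡ 144^2 = 20736 ≡ 175 (mod 709)
12^8 ≡ 175^2 = 30625 ≡ 138 (mod 709)
12^16 ≡ 138^2 = 19044 ≡ 610 (mod 709)
12^32 ≡ 610^2 = 372100 ≡ 584 (mod 709)
12^64 ≡ 584^2 = 341056 ≡ 27 (mod 709)
12^128 ≡ 27^2 = 729 ≡ 20 (mod 709)
177 = 128 + 32 + 16 + 1 in binary powers of 2.
So 12^177 ≡ 20 · 584 · 610 · 12 ≡ 708 (mod 709).
Since 12^d ≡ 708 (mod 709), base 12 does not prove 709 composite.

708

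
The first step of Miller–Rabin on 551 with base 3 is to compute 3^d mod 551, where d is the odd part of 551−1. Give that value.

551 − 1 = 550 = 2^1 · 275, so d = 275.
3^1 ≡ 3 (mod 551)
3^2 ≡ 3^2 = 9 ≡ 9 (mod 551)
3^4 ≡ 9^2 = 81 ≡ 81 (mod 551)
3^8 ≡ 81^2 = 6561 ≡ 500 (mod 551)
3^16 ≡ 500^2 = 250000 ≡ 397 (mod 551)
3^32 ≡ 397^2 = 157609 ≡ 23 (mod 551)
3^64 ≡ 23^2 = 529 ≡ 529 (mod 551)
3^128 ≡ 529^2 = 279841 ≡ 484 (mod 551)
3^256 ≡ 484^2 = 234256 ≡ 81 (mod 551)
275 = 256 + 16 + 2 + 1 in binary powers of 2.
So 3^275 ≡ 81 · 397 · 9 · 3 ≡ 414 (mod 551).
Squaring chain: 414; never reaches −1, so base 3 is a Miller–Rabin witness that 551 is composite.

414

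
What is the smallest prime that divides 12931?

67

12931 is odd.
Digit sum 16, not divisible by 3.
Ends in 1: not divisible by 5.
7: 12931 = 7·1847 + 2
11: 12931 = 11·1175 + 6
13: 12931 = 13·994 + 9
17: 12931 = 17·760 + 11
19: 12931 = 19·680 + 11
23: 12931 = 23·562 + 5
29: 12931 = 29·445 + 26
31: 12931 = 31·417 + 4
37: 12931 = 37·349 + 18
41: 12931 = 41·315 + 16
43: 12931 = 43·300 + 31
47: 12931 = 47·275 + 6
53: 12931 = 53·243 + 52
59: 12931 = 59·219 + 10
61: 12931 = 61·211 + 60
67: 12931 = 67·193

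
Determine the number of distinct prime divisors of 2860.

4

2860 = 2^2 · 715
715 = 5 · 143
143 = 11 · 13
2860 = 2^2 · 5 · 11 · 13, which has 4 distinct prime factors.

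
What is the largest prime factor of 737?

67

737 = 11 · 67
67 is prime.
So 737 = 11 · 67; the largest prime factor is 67.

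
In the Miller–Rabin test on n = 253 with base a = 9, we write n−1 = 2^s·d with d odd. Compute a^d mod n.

36

253 − 1 = 252 = 2^2 · 63, so d = 63.
9^1 ≡ 9 (mod 253)
9^2 ≡ 9^2 = 81 ≡ 81 (mod 253)
9^4 ≡ 81^2 = 6561 ≡ 236 (mod 253)
9^8 ≡ 236^2 = 55696 ≡ 36 (mod 253)
9^16 ≡ 36^2 = 1296 ≡ 31 (mod 253)
9^32 ≡ 31^2 = 961 ≡ 202 (mod 253)
63 = 32 + 16 + 8 + 4 + 2 + 1 in binary powers of 2.
So 9^63 ≡ 202 · 31 · 36 · 236 · 81 · 9 ≡ 36 (mod 253).
Squaring chain: 36 → 31; never reaches −1, so base 9 is a Miller–Rabin witness that 253 is composite.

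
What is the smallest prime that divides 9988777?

71

9988777 is odd.
Digit sum 55, not divisible by 3.
Ends in 7: not divisible by 5.
7: 9988777 = 7·1426968 + 1
11: 9988777 = 11·908070 + 7
13: 9988777 = 13·768367 + 6
17: 9988777 = 17·587575 + 2
19: 9988777 = 19·525725 + 2
23: 9988777 = 23·434294 + 15
29: 9988777 = 29·344440 + 17
31: 9988777 = 31·322218 + 19
37: 9988777 = 37·269966 + 35
41: 9988777 = 41·243628 + 29
43: 9988777 = 43·232297 + 6
47: 9988777 = 47·212527 + 8
53: 9988777 = 53·188467 + 26
59: 9988777 = 59·169301 + 18
61: 9988777 = 61·163750 + 27
67: 9988777 = 67·149086 + 15
71: 9988777 = 71·140687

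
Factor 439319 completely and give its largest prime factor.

439319 = 67 · 6557
6557 = 79 · 83
83 is prime.
So 439319 = 67 · 79 · 83; the largest prime factor is 83.

83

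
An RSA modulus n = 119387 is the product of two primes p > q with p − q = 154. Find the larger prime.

Since p = q + 154, we have 119387 = q(q + 154), so q² + 154q − 119387 = 0.
Discriminant: 154² + 4·119387 = 23716 + 477548 = 501264; √501264 = 708.
q = (−154 + 708)/2 = 277, and p = q + 154 = 431.
Check: 277 · 431 = 119387.

431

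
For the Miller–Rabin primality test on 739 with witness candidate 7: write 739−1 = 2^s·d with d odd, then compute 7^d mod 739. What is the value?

738

739 − 1 = 738 = 2^1 · 369, so d = 369.
7^1 ≡ 7 (mod 739)
7^2 ≡ 7^2 = 49 ≡ 49 (mod 739)
7^4 ≡ 49^2 = 2401 ≡ 184 (mod 739)
7^8 ≡ 184^2 = 33856 ≡ 601 (mod 739)
7^16 ≡ 601^2 = 361201 ≡ 569 (mod 739)
7^32 ≡ 569^2 = 323761 ≡ 79 (mod 739)
7^64 ≡ 79^2 = 6241 ≡ 329 (mod 739)
7^128 ≡ 329^2 = 108241 ≡ 347 (mod 739)
7^256 ≡ 347^2 = 120409 ≡ 691 (mod 739)
369 = 256 + 64 + 32 + 16 + 1 in binary powers of 2.
So 7^369 ≡ 691 · 329 · 79 · 569 · 7 ≡ 738 (mod 739).
Since 7^d ≡ 738 (mod 739), base 7 does not prove 739 composite.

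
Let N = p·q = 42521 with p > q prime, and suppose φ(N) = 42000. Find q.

101

φ(n) = (p−1)(q−1) = n − (p+q) + 1, so p + q = 42521 − 42000 + 1 = 522.
p and q are the roots of t² − 522t + 42521 = 0.
Discriminant: 522² − 4·42521 = 272484 − 170084 = 102400; √102400 = 320.
q = (522 − 320)/2 = 101, p = (522 + 320)/2 = 421.
Check: 101 · 421 = 42521.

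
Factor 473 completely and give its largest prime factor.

43

473 = 11 · 43
43 is prime.
So 473 = 11 · 43; the largest prime factor is 43.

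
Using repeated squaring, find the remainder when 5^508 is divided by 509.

5^1 ≡ 5 (mod 509)
5^2 ≡ 5^2 = 25 ≡ 25 (mod 509)
5^4 ≡ 25^2 = 625 ≡ 116 (mod 509)
5^8 ≡ 116^2 = 13456 ≡ 222 (mod 509)
5^16 ≡ 222^2 = 49284 ≡ 420 (mod 509)
5^32 ≡ 420^2 = 176400 ≡ 286 (mod 509)
5^64 ≡ 286^2 = 81796 ≡ 356 (mod 509)
5^128 ≡ 356^2 = 126736 ≡ 504 (mod 509)
5^256 ≡ 504^2 = 254016 ≡ 25 (mod 509)
508 = 256 + 128 + 64 + 32 + 16 + 8 + 4 in binary powers of 2.
So 5^508 ≡ 25 · 504 · 356 · 286 · 420 · 222 · 116 ≡ 1 (mod 509).
Since the result is 1, base 5 gives no evidence that 509 is composite.

1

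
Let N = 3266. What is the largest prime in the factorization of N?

71

3266 = 2 · 1633
1633 = 23 · 71
71 is prime.
So 3266 = 2 · 23 · 71; the largest prime factor is 71.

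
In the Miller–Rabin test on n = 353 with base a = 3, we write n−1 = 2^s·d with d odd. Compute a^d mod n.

353 − 1 = 352 = 2^5 · 11, so d = 11.
3^1 ≡ 3 (mod 353)
3^2 ≡ 3^2 = 9 ≡ 9 (mod 353)
3^4 ≡ 9^2 = 81 ≡ 81 (mod 353)
3^8 ≡ 81^2 = 6561 ≡ 207 (mod 353)
11 = 8 + 2 + 1 in binary powers of 2.
So 3^11 ≡ 207 · 9 · 3 ≡ 294 (mod 353).
Squaring chain: 294 → 304 → 283 → 311 → 352; reaches −1, so base 3 does not prove 353 composite.

294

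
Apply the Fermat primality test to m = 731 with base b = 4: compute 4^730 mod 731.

4^1 ≡ 4 (mod 731)
4^2 ≡ 4^2 = 16 ≡ 16 (mod 731)
4^4 ≡ 16^2 = 256 ≡ 256 (mod 731)
4^8 ≡ 256^2 = 65536 ≡ 477 (mod 731)
4^16 ≡ 477^2 = 227529 ≡ 188 (mod 731)
4^32 ≡ 188^2 = 35344 ≡ 256 (mod 731)
4^64 ≡ 256^2 = 65536 ≡ 477 (mod 731)
4^128 ≡ 477^2 = 227529 ≡ 188 (mod 731)
4^256 ≡ 188^2 = 35344 ≡ 256 (mod 731)
4^512 ≡ 256^2 = 65536 ≡ 477 (mod 731)
730 = 512 + 128 + 64 + 16 + 8 + 2 in binary powers of 2.
So 4^730 ≡ 477 · 188 · 477 · 188 · 477 · 16 ≡ 16 (mod 731).
Since 16 ≠ 1, base 4 is a Fermat witness: 731 is composite.

16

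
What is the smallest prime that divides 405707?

405707 is odd.
Digit sum 23, not divisible by 3.
Ends in 7: not divisible by 5.
7: 405707 = 7·57958 + 1
11: 405707 = 11·36882 + 5
13: 405707 = 13·31208 + 3
17: 405707 = 17·23865 + 2
19: 405707 = 19·21353

19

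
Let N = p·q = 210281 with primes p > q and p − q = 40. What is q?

Since p = q + 40, we have 210281 = q(q + 40), so q² + 40q − 210281 = 0.
Discriminant: 40² + 4·210281 = 1600 + 841124 = 842724; √842724 = 918.
q = (−40 + 918)/2 = 439, and p = q + 40 = 479.
Check: 439 · 479 = 210281.

439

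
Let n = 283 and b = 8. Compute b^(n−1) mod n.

1

8^1 ≡ 8 (mod 283)
8^2 ≡ 8^2 = 64 ≡ 64 (mod 283)
8^4 ≡ 64^2 = 4096 ≡ 134 (mod 283)
8^8 ≡ 134^2 = 17956 ≡ 127 (mod 283)
8^16 ≡ 127^2 = 16129 ≡ 281 (mod 283)
8^32 ≡ 281^2 = 78961 ≡ 4 (mod 283)
8^64 ≡ 4^2 = 16 ≡ 16 (mod 283)
8^128 ≡ 16^2 = 256 ≡ 256 (mod 283)
8^256 ≡ 256^2 = 65536 ≡ 163 (mod 283)
282 = 256 + 16 + 8 + 2 in binary powers of 2.
So 8^282 ≡ 163 · 281 · 127 · 64 ≡ 1 (mod 283).
Since the result is 1, base 8 gives no evidence that 283 is composite.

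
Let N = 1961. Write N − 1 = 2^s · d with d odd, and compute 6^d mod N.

820

1961 − 1 = 1960 = 2^3 · 245, so d = 245.
6^1 ≡ 6 (mod 1961)
6^2 ≡ 6^2 = 36 ≡ 36 (mod 1961)
6^4 ≡ 36^2 = 1296 ≡ 1296 (mod 1961)
6^8 ≡ 1296^2 = 1679616 ≡ 1000 (mod 1961)
6^16 ≡ 1000^2 = 1000000 ≡ 1851 (mod 1961)
6^32 ≡ 1851^2 = 3426201 ≡ 334 (mod 1961)
6^64 ≡ 334^2 = 111556 ≡ 1740 (mod 1961)
6^128 ≡ 1740^2 = 3027600 ≡ 1777 (mod 1961)
245 = 128 + 64 + 32 + 16 + 4 + 1 in binary powers of 2.
So 6^245 ≡ 1777 · 1740 · 334 · 1851 · 1296 · 6 ≡ 820 (mod 1961).
Squaring chain: 820 → 1738 → 704; never reaches −1, so base 6 is a Miller–Rabin witness that 1961 is composite.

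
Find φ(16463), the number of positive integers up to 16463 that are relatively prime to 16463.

Factor: 16463 = 101 · 163.
φ(16463) = (101−1) · (163−1) = 100 · 162 = 16200.

16200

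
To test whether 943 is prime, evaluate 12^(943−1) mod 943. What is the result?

430

12^1 ≡ 12 (mod 943)
12^2 ≡ 12^2 = 144 ≡ 144 (mod 943)
12^4 ≡ 144^2 = 20736 ≡ 933 (mod 943)
12^8 ≡ 933^2 = 870489 ≡ 100 (mod 943)
12^16 ≡ 100^2 = 10000 ≡ 570 (mod 943)
12^32 ≡ 570^2 = 324900 ≡ 508 (mod 943)
12^64 ≡ 508^2 = 258064 ≡ 625 (mod 943)
12^128 ≡ 625^2 = 390625 ≡ 223 (mod 943)
12^256 ≡ 223^2 = 49729 ≡ 693 (mod 943)
12^512 ≡ 693^2 = 480249 ≡ 262 (mod 943)
942 = 512 + 256 + 128 + 32 + 8 + 4 + 2 in binary powers of 2.
So 12^942 ≡ 262 · 693 · 223 · 508 · 100 · 933 · 144 ≡ 430 (mod 943).
Since 430 ≠ 1, base 12 is a Fermat witness: 943 is composite.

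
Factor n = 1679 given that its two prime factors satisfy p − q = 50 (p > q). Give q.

Since p = q + 50, we have 1679 = q(q + 50), so q² + 50q − 1679 = 0.
Discriminant: 50² + 4·1679 = 2500 + 6716 = 9216; √9216 = 96.
q = (−50 + 96)/2 = 23, and p = q + 50 = 73.
Check: 23 · 73 = 1679.

23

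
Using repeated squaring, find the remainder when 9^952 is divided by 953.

1

9^1 ≡ 9 (mod 953)
9^2 ≡ 9^2 = 81 ≡ 81 (mod 953)
9^4 ≡ 81^2 = 6561 ≡ 843 (mod 953)
9^8 ≡ 843^2 = 710649 ≡ 664 (mod 953)
9^16 ≡ 664^2 = 440896 ≡ 610 (mod 953)
9^32 ≡ 610^2 = 372100 ≡ 430 (mod 953)
9^64 ≡ 430^2 = 184900 ≡ 18 (mod 953)
9^128 ≡ 18^2 = 324 ≡ 324 (mod 953)
9^256 ≡ 324^2 = 104976 ≡ 146 (mod 953)
9^512 ≡ 146^2 = 21316 ≡ 350 (mod 953)
952 = 512 + 256 + 128 + 32 + 16 + 8 in binary powers of 2.
So 9^952 ≡ 350 · 146 · 324 · 430 · 610 · 664 ≡ 1 (mod 953).
Since the result is 1, base 9 gives no evidence that 953 is composite.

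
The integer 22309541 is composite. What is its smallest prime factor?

22309541 is odd.
Digit sum 26, not divisible by 3.
Ends in 1: not divisible by 5.
7: 22309541 = 7·3187077 + 2
11: 22309541 = 11·2028140 + 1
13: 22309541 = 13·1716118 + 7
17: 22309541 = 17·1312325 + 16
19: 22309541 = 19·1174186 + 7
23: 22309541 = 23·969980 + 1
29: 22309541 = 29·769294 + 15
31: 22309541 = 31·719662 + 19
37: 22309541 = 37·602960 + 21
41: 22309541 = 41·544135 + 6
43: 22309541 = 43·518826 + 23
47: 22309541 = 47·474671 + 4
53: 22309541 = 53·420934 + 39
59: 22309541 = 59·378127 + 48
61: 22309541 = 61·365730 + 11
67: 22309541 = 67·332978 + 15
71: 22309541 = 71·314218 + 63
73: 22309541 = 73·305610 + 11
79: 22309541 = 79·282399 + 20
83: 22309541 = 83·268789 + 54
89: 22309541 = 89·250669

89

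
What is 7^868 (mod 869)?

7^1 ≡ 7 (mod 869)
7^2 ≡ 7^2 = 49 ≡ 49 (mod 869)
7^4 ≡ 49^2 = 2401 ≡ 663 (mod 869)
7^8 ≡ 663^2 = 439569 ≡ 724 (mod 869)
7^16 ≡ 724^2 = 524176 ≡ 169 (mod 869)
7^32 ≡ 169^2 = 28561 ≡ 753 (mod 869)
7^64 ≡ 753^2 = 567009 ≡ 421 (mod 869)
7^128 ≡ 421^2 = 177241 ≡ 834 (mod 869)
7^256 ≡ 834^2 = 695556 ≡ 356 (mod 869)
7^512 ≡ 356^2 = 126736 ≡ 731 (mod 869)
868 = 512 + 256 + 64 + 32 + 4 in binary powers of 2.
So 7^868 ≡ 731 · 356 · 421 · 753 · 663 ≡ 163 (mod 869).
Since 163 ≠ 1, base 7 is a Fermat witness: 869 is composite.

163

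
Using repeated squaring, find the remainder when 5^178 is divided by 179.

5^1 ≡ 5 (mod 179)
5^2 ≡ 5^2 = 25 ≡ 25 (mod 179)
5^4 ≡ 25^2 = 625 ≡ 88 (mod 179)
5^8 ≡ 88^2 = 7744 ≡ 47 (mod 179)
5^16 ≡ 47^2 = 2209 ≡ 61 (mod 179)
5^32 ≡ 61^2 = 3721 ≡ 141 (mod 179)
5^64 ≡ 141^2 = 19881 ≡ 12 (mod 179)
5^128 ≡ 12^2 = 144 ≡ 144 (mod 179)
178 = 128 + 32 + 16 + 2 in binary powers of 2.
So 5^178 ≡ 144 · 141 · 61 · 25 ≡ 1 (mod 179).
Since the result is 1, base 5 gives no evidence that 179 is composite.

1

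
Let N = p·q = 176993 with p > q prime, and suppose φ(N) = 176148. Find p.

φ(n) = (p−1)(q−1) = n − (p+q) + 1, so p + q = 176993 − 176148 + 1 = 846.
p and q are the roots of t² − 846t + 176993 = 0.
Discriminant: 846² − 4·176993 = 715716 − 707972 = 7744; √7744 = 88.
q = (846 − 88)/2 = 379, p = (846 + 88)/2 = 467.
Check: 379 · 467 = 176993.

467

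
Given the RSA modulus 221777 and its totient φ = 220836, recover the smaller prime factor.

463

φ(n) = (p−1)(q−1) = n − (p+q) + 1, so p + q = 221777 − 220836 + 1 = 942.
p and q are the roots of t² − 942t + 221777 = 0.
Discriminant: 942² − 4·221777 = 887364 − 887108 = 256; √256 = 16.
q = (942 − 16)/2 = 463, p = (942 + 16)/2 = 479.
Check: 463 · 479 = 221777.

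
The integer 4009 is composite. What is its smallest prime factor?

19

4009 is odd.
Digit sum 13, not divisible by 3.
Ends in 9: not divisible by 5.
7: 4009 = 7·572 + 5
11: 4009 = 11·364 + 5
13: 4009 = 13·308 + 5
17: 4009 = 17·235 + 14
19: 4009 = 19·211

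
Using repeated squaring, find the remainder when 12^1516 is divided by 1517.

127

12^1 ≡ 12 (mod 1517)
12^2 ≡ 12^2 = 144 ≡ 144 (mod 1517)
12^4 ≡ 144^2 = 20736 ≡ 1015 (mod 1517)
12^8 ≡ 1015^2 = 1030225 ≡ 182 (mod 1517)
12^16 ≡ 182^2 = 33124 ≡ 1267 (mod 1517)
12^32 ≡ 1267^2 = 1605289 ≡ 303 (mod 1517)
12^64 ≡ 303^2 = 91809 ≡ 789 (mod 1517)
12^128 ≡ 789^2 = 622521 ≡ 551 (mod 1517)
12^256 ≡ 551^2 = 303601 ≡ 201 (mod 1517)
12^512 ≡ 201^2 = 40401 ≡ 959 (mod 1517)
12^1024 ≡ 959^2 = 919681 ≡ 379 (mod 1517)
1516 = 1024 + 256 + 128 + 64 + 32 + 8 + 4 in binary powers of 2.
So 12^1516 ≡ 379 · 201 · 551 · 789 · 303 · 182 · 1015 ≡ 127 (mod 1517).
Since 127 ≠ 1, base 12 is a Fermat witness: 1517 is composite.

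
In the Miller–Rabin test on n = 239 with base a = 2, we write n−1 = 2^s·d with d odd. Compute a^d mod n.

239 − 1 = 238 = 2^1 · 119, so d = 119.
2^1 ≡ 2 (mod 239)
2^2 ≡ 2^2 = 4 ≡ 4 (mod 239)
2^4 ≡ 4^2 = 16 ≡ 16 (mod 239)
2^8 ≡ 16^2 = 256 ≡ 17 (mod 239)
2^16 ≡ 17^2 = 289 ≡ 50 (mod 239)
2^32 ≡ 50^2 = 2500 ≡ 110 (mod 239)
2^64 ≡ 110^2 = 12100 ≡ 150 (mod 239)
119 = 64 + 32 + 16 + 4 + 2 + 1 in binary powers of 2.
So 2^119 ≡ 150 · 110 · 50 · 16 · 4 · 2 ≡ 1 (mod 239).
Since 2^d ≡ 1 (mod 239), base 2 does not prove 239 composite.

1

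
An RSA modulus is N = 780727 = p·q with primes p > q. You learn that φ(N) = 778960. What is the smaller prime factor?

857

φ(n) = (p−1)(q−1) = n − (p+q) + 1, so p + q = 780727 − 778960 + 1 = 1768.
p and q are the roots of t² − 1768t + 780727 = 0.
Discriminant: 1768² − 4·780727 = 3125824 − 3122908 = 2916; √2916 = 54.
q = (1768 − 54)/2 = 857, p = (1768 + 54)/2 = 911.
Check: 857 · 911 = 780727.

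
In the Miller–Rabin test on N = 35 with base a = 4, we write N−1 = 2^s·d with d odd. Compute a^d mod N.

9

35 − 1 = 34 = 2^1 · 17, so d = 17.
4^1 ≡ 4 (mod 35)
4^2 ≡ 4^2 = 16 ≡ 16 (mod 35)
4^4 ≡ 16^2 = 256 ≡ 11 (mod 35)
4^8 ≡ 11^2 = 121 ≡ 16 (mod 35)
4^16 ≡ 16^2 = 256 ≡ 11 (mod 35)
17 = 16 + 1 in binary powers of 2.
So 4^17 ≡ 11 · 4 ≡ 9 (mod 35).
Squaring chain: 9; never reaches −1, so base 4 is a Miller–Rabin witness that 35 is composite.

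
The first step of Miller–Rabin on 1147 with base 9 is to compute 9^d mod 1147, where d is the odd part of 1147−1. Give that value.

47

1147 − 1 = 1146 = 2^1 · 573, so d = 573.
9^1 ≡ 9 (mod 1147)
9^2 ≡ 9^2 = 81 ≡ 81 (mod 1147)
9^4 ≡ 81^2 = 6561 ≡ 826 (mod 1147)
9^8 ≡ 826^2 = 682276 ≡ 958 (mod 1147)
9^16 ≡ 958^2 = 917764 ≡ 164 (mod 1147)
9^32 ≡ 164^2 = 26896 ≡ 515 (mod 1147)
9^64 ≡ 515^2 = 265225 ≡ 268 (mod 1147)
9^128 ≡ 268^2 = 71824 ≡ 710 (mod 1147)
9^256 ≡ 710^2 = 504100 ≡ 567 (mod 1147)
9^512 ≡ 567^2 = 321489 ≡ 329 (mod 1147)
573 = 512 + 32 + 16 + 8 + 4 + 1 in binary powers of 2.
So 9^573 ≡ 329 · 515 · 164 · 958 · 826 · 9 ≡ 47 (mod 1147).
Squaring chain: 47; never reaches −1, so base 9 is a Miller–Rabin witness that 1147 is composite.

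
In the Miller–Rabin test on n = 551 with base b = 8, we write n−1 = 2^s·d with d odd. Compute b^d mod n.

449

551 − 1 = 550 = 2^1 · 275, so d = 275.
8^1 ≡ 8 (mod 551)
8^2 ≡ 8^2 = 64 ≡ 64 (mod 551)
8^4 ≡ 64^2 = 4096 ≡ 239 (mod 551)
8^8 ≡ 239^2 = 57121 ≡ 368 (mod 551)
8^16 ≡ 368^2 = 135424 ≡ 429 (mod 551)
8^32 ≡ 429^2 = 184041 ≡ 7 (mod 551)
8^64 ≡ 7^2 = 49 ≡ 49 (mod 551)
8^128 ≡ 49^2 = 2401 ≡ 197 (mod 551)
8^256 ≡ 197^2 = 38809 ≡ 239 (mod 551)
275 = 256 + 16 + 2 + 1 in binary powers of 2.
So 8^275 ≡ 239 · 429 · 64 · 8 ≡ 449 (mod 551).
Squaring chain: 449; never reaches −1, so base 8 is a Miller–Rabin witness that 551 is composite.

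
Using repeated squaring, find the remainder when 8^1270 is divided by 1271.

1024

8^1 ≡ 8 (mod 1271)
8^2 ≡ 8^2 = 64 ≡ 64 (mod 1271)
8^4 ≡ 64^2 = 4096 ≡ 283 (mod 1271)
8^8 ≡ 283^2 = 80089 ≡ 16 (mod 1271)
8^16 ≡ 16^2 = 256 ≡ 256 (mod 1271)
8^32 ≡ 256^2 = 65536 ≡ 715 (mod 1271)
8^64 ≡ 715^2 = 511225 ≡ 283 (mod 1271)
8^128 ≡ 283^2 = 80089 ≡ 16 (mod 1271)
8^256 ≡ 16^2 = 256 ≡ 256 (mod 1271)
8^512 ≡ 256^2 = 65536 ≡ 715 (mod 1271)
8^1024 ≡ 715^2 = 511225 ≡ 283 (mod 1271)
1270 = 1024 + 128 + 64 + 32 + 16 + 4 + 2 in binary powers of 2.
So 8^1270 ≡ 283 · 16 · 283 · 715 · 256 · 283 · 64 ≡ 1024 (mod 1271).
Since 1024 ≠ 1, base 8 is a Fermat witness: 1271 is composite.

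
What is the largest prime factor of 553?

553 = 7 · 79
79 is prime.
So 553 = 7 · 79; the largest prime factor is 79.

79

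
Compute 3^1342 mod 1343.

3^1 ≡ 3 (mod 1343)
3^2 ≡ 3^2 = 9 ≡ 9 (mod 1343)
3^4 ≡ 9^2 = 81 ≡ 81 (mod 1343)
3^8 ≡ 81^2 = 6561 ≡ 1189 (mod 1343)
3^16 ≡ 1189^2 = 1413721 ≡ 885 (mod 1343)
3^32 ≡ 885^2 = 783225 ≡ 256 (mod 1343)
3^64 ≡ 256^2 = 65536 ≡ 1072 (mod 1343)
3^128 ≡ 1072^2 = 1149184 ≡ 919 (mod 1343)
3^256 ≡ 919^2 = 844561 ≡ 1157 (mod 1343)
3^512 ≡ 1157^2 = 1338649 ≡ 1021 (mod 1343)
3^1024 ≡ 1021^2 = 1042441 ≡ 273 (mod 1343)
1342 = 1024 + 256 + 32 + 16 + 8 + 4 + 2 in binary powers of 2.
So 3^1342 ≡ 273 · 1157 · 256 · 885 · 1189 · 81 · 9 ≡ 648 (mod 1343).
Since 648 ≠ 1, base 3 is a Fermat witness: 1343 is composite.

648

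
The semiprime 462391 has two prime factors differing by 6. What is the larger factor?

683

Since p = q + 6, we have 462391 = q(q + 6), so q² + 6q − 462391 = 0.
Discriminant: 6² + 4·462391 = 36 + 1849564 = 1849600; √1849600 = 1360.
q = (−6 + 1360)/2 = 677, and p = q + 6 = 683.
Check: 677 · 683 = 462391.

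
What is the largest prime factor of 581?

581 = 7 · 83
83 is prime.
So 581 = 7 · 83; the largest prime factor is 83.

83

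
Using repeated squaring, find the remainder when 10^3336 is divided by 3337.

10^1 ≡ 10 (mod 3337)
10^2 ≡ 10^2 = 100 ≡ 100 (mod 3337)
10^4 ≡ 100^2 = 10000 ≡ 3326 (mod 3337)
10^8 ≡ 3326^2 = 11062276 ≡ 121 (mod 3337)
10^16 ≡ 121^2 = 14641 ≡ 1293 (mod 3337)
10^32 ≡ 1293^2 = 1671849 ≡ 12 (mod 3337)
10^64 ≡ 12^2 = 144 ≡ 144 (mod 3337)
10^128 ≡ 144^2 = 20736 ≡ 714 (mod 3337)
10^256 ≡ 714^2 = 509796 ≡ 2572 (mod 3337)
10^512 ≡ 2572^2 = 6615184 ≡ 1250 (mod 3337)
10^1024 ≡ 1250^2 = 1562500 ≡ 784 (mod 3337)
10^2048 ≡ 784^2 = 614656 ≡ 648 (mod 3337)
3336 = 2048 + 1024 + 256 + 8 in binary powers of 2.
So 10^3336 ≡ 648 · 784 · 2572 · 121 ≡ 2998 (mod 3337).
Since 2998 ≠ 1, base 10 is a Fermat witness: 3337 is composite.

2998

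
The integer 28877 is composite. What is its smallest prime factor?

28877 is odd.
Digit sum 32, not divisible by 3.
Ends in 7: not divisible by 5.
7: 28877 = 7·4125 + 2
11: 28877 = 11·2625 + 2
13: 28877 = 13·2221 + 4
17: 28877 = 17·1698 + 11
19: 28877 = 19·1519 + 16
23: 28877 = 23·1255 + 12
29: 28877 = 29·995 + 22
31: 28877 = 31·931 + 16
37: 28877 = 37·780 + 17
41: 28877 = 41·704 + 13
43: 28877 = 43·671 + 24
47: 28877 = 47·614 + 19
53: 28877 = 53·544 + 45
59: 28877 = 59·489 + 26
61: 28877 = 61·473 + 24
67: 28877 = 67·431

67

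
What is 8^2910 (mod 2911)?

2664

8^1 ≡ 8 (mod 2911)
8^2 ≡ 8^2 = 64 ≡ 64 (mod 2911)
8^4 ≡ 64^2 = 4096 ≡ 1185 (mod 2911)
8^8 ≡ 1185^2 = 1404225 ≡ 1123 (mod 2911)
8^16 ≡ 1123^2 = 1261129 ≡ 666 (mod 2911)
8^32 ≡ 666^2 = 443556 ≡ 1084 (mod 2911)
8^64 ≡ 1084^2 = 1175056 ≡ 1923 (mod 2911)
8^128 ≡ 1923^2 = 3697929 ≡ 959 (mod 2911)
8^256 ≡ 959^2 = 919681 ≡ 2716 (mod 2911)
8^512 ≡ 2716^2 = 7376656 ≡ 182 (mod 2911)
8^1024 ≡ 182^2 = 33124 ≡ 1103 (mod 2911)
8^2048 ≡ 1103^2 = 1216609 ≡ 2722 (mod 2911)
2910 = 2048 + 512 + 256 + 64 + 16 + 8 + 4 + 2 in binary powers of 2.
So 8^2910 ≡ 2722 · 182 · 2716 · 1923 · 666 · 1123 · 1185 · 64 ≡ 2664 (mod 2911).
Since 2664 ≠ 1, base 8 is a Fermat witness: 2911 is composite.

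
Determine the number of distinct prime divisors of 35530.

35530 = 2 · 17765
17765 = 5 · 3553
3553 = 11 · 323
323 = 17 · 19
35530 = 2 · 5 · 11 · 17 · 19, which has 5 distinct prime factors.

5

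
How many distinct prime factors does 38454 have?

5

38454 = 2 · 19227
19227 = 3 · 6409
6409 = 13 · 493
493 = 17 · 29
38454 = 2 · 3 · 13 · 17 · 29, which has 5 distinct prime factors.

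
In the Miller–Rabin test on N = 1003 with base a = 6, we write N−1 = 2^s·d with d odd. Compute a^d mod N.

1003 − 1 = 1002 = 2^1 · 501, so d = 501.
6^1 ≡ 6 (mod 1003)
6^2 ≡ 6^2 = 36 ≡ 36 (mod 1003)
6^4 ≡ 36^2 = 1296 ≡ 293 (mod 1003)
6^8 ≡ 293^2 = 85849 ≡ 594 (mod 1003)
6^16 ≡ 594^2 = 352836 ≡ 783 (mod 1003)
6^32 ≡ 783^2 = 613089 ≡ 256 (mod 1003)
6^64 ≡ 256^2 = 65536 ≡ 341 (mod 1003)
6^128 ≡ 341^2 = 116281 ≡ 936 (mod 1003)
6^256 ≡ 936^2 = 876096 ≡ 477 (mod 1003)
501 = 256 + 128 + 64 + 32 + 16 + 4 + 1 in binary powers of 2.
So 6^501 ≡ 477 · 936 · 341 · 256 · 783 · 293 · 6 ≡ 704 (mod 1003).
Squaring chain: 704; never reaches −1, so base 6 is a Miller–Rabin witness that 1003 is composite.

704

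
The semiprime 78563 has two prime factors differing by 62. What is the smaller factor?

251

Since p = q + 62, we have 78563 = q(q + 62), so q² + 62q − 78563 = 0.
Discriminant: 62² + 4·78563 = 3844 + 314252 = 318096; √318096 = 564.
q = (−62 + 564)/2 = 251, and p = q + 62 = 313.
Check: 251 · 313 = 78563.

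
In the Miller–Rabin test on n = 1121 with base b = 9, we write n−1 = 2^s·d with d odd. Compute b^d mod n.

264

1121 − 1 = 1120 = 2^5 · 35, so d = 35.
9^1 ≡ 9 (mod 1121)
9^2 ≡ 9^2 = 81 ≡ 81 (mod 1121)
9^4 ≡ 81^2 = 6561 ≡ 956 (mod 1121)
9^8 ≡ 956^2 = 913936 ≡ 321 (mod 1121)
9^16 ≡ 321^2 = 103041 ≡ 1030 (mod 1121)
9^32 ≡ 1030^2 = 1060900 ≡ 434 (mod 1121)
35 = 32 + 2 + 1 in binary powers of 2.
So 9^35 ≡ 434 · 81 · 9 ≡ 264 (mod 1121).
Squaring chain: 264 → 194 → 643 → 921 → 765; never reaches −1, so base 9 is a Miller–Rabin witness that 1121 is composite.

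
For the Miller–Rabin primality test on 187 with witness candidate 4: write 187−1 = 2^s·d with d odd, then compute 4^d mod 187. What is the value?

187 − 1 = 186 = 2^1 · 93, so d = 93.
4^1 ≡ 4 (mod 187)
4^2 ≡ 4^2 = 16 ≡ 16 (mod 187)
4^4 ≡ 16^2 = 256 ≡ 69 (mod 187)
4^8 ≡ 69^2 = 4761 ≡ 86 (mod 187)
4^16 ≡ 86^2 = 7396 ≡ 103 (mod 187)
4^32 ≡ 103^2 = 10609 ≡ 137 (mod 187)
4^64 ≡ 137^2 = 18769 ≡ 69 (mod 187)
93 = 64 + 16 + 8 + 4 + 1 in binary powers of 2.
So 4^93 ≡ 69 · 103 · 86 · 69 · 4 ≡ 174 (mod 187).
Squaring chain: 174; never reaches −1, so base 4 is a Miller–Rabin witness that 187 is composite.

174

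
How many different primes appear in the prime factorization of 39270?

39270 = 2 · 19635
19635 = 3 · 6545
6545 = 5 · 1309
1309 = 7 · 187
187 = 11 · 17
39270 = 2 · 3 · 5 · 7 · 11 · 17, which has 6 distinct prime factors.

6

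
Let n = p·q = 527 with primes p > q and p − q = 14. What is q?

Since p = q + 14, we have 527 = q(q + 14), so q² + 14q − 527 = 0.
Discriminant: 14² + 4·527 = 196 + 2108 = 2304; √2304 = 48.
q = (−14 + 48)/2 = 17, and p = q + 14 = 31.
Check: 17 · 31 = 527.

17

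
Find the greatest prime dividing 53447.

97

53447 = 19 · 2813
2813 = 29 · 97
97 is prime.
So 53447 = 19 · 29 · 97; the largest prime factor is 97.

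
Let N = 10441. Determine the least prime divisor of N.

53

10441 is odd.
Digit sum 10, not divisible by 3.
Ends in 1: not divisible by 5.
7: 10441 = 7·1491 + 4
11: 10441 = 11·949 + 2
13: 10441 = 13·803 + 2
17: 10441 = 17·614 + 3
19: 10441 = 19·549 + 10
23: 10441 = 23·453 + 22
29: 10441 = 29·360 + 1
31: 10441 = 31·336 + 25
37: 10441 = 37·282 + 7
41: 10441 = 41·254 + 27
43: 10441 = 43·242 + 35
47: 10441 = 47·222 + 7
53: 10441 = 53·197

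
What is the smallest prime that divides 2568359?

2568359 is odd.
Digit sum 38, not divisible by 3.
Ends in 9: not divisible by 5.
7: 2568359 = 7·366908 + 3
11: 2568359 = 11·233487 + 2
13: 2568359 = 13·197566 + 1
17: 2568359 = 17·151079 + 16
19: 2568359 = 19·135176 + 15
23: 2568359 = 23·111667 + 18
29: 2568359 = 29·88564 + 3
31: 2568359 = 31·82850 + 9
37: 2568359 = 37·69415 + 4
41: 2568359 = 41·62642 + 37
43: 2568359 = 43·59729 + 12
47: 2568359 = 47·54645 + 44
53: 2568359 = 53·48459 + 32
59: 2568359 = 59·43531 + 30
61: 2568359 = 61·42104 + 15
67: 2568359 = 67·38333 + 48
71: 2568359 = 71·36174 + 5
73: 2568359 = 73·35183

73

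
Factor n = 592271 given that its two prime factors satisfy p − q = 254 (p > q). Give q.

653

Since p = q + 254, we have 592271 = q(q + 254), so q² + 254q − 592271 = 0.
Discriminant: 254² + 4·592271 = 64516 + 2369084 = 2433600; √2433600 = 1560.
q = (−254 + 1560)/2 = 653, and p = q + 254 = 907.
Check: 653 · 907 = 592271.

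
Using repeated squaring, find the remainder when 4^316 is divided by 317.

4^1 ≡ 4 (mod 317)
4^2 ≡ 4^2 = 16 ≡ 16 (mod 317)
4^4 ≡ 16^2 = 256 ≡ 256 (mod 317)
4^8 ≡ 256^2 = 65536 ≡ 234 (mod 317)
4^16 ≡ 234^2 = 54756 ≡ 232 (mod 317)
4^32 ≡ 232^2 = 53824 ≡ 251 (mod 317)
4^64 ≡ 251^2 = 63001 ≡ 235 (mod 317)
4^128 ≡ 235^2 = 55225 ≡ 67 (mod 317)
4^256 ≡ 67^2 = 4489 ≡ 51 (mod 317)
316 = 256 + 32 + 16 + 8 + 4 in binary powers of 2.
So 4^316 ≡ 51 · 251 · 232 · 234 · 256 ≡ 1 (mod 317).
Since the result is 1, base 4 gives no evidence that 317 is composite.

1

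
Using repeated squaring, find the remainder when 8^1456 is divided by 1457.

8^1 ≡ 8 (mod 1457)
8^2 ≡ 8^2 = 64 ≡ 64 (mod 1457)
8^4 ≡ 64^2 = 4096 ≡ 1182 (mod 1457)
8^8 ≡ 1182^2 = 1397124 ≡ 1318 (mod 1457)
8^16 ≡ 1318^2 = 1737124 ≡ 380 (mod 1457)
8^32 ≡ 380^2 = 144400 ≡ 157 (mod 1457)
8^64 ≡ 157^2 = 24649 ≡ 1337 (mod 1457)
8^128 ≡ 1337^2 = 1787569 ≡ 1287 (mod 1457)
8^256 ≡ 1287^2 = 1656369 ≡ 1217 (mod 1457)
8^512 ≡ 1217^2 = 1481089 ≡ 777 (mod 1457)
8^1024 ≡ 777^2 = 603729 ≡ 531 (mod 1457)
1456 = 1024 + 256 + 128 + 32 + 16 in binary powers of 2.
So 8^1456 ≡ 531 · 1217 · 1287 · 157 · 380 ≡ 1093 (mod 1457).
Since 1093 ≠ 1, base 8 is a Fermat witness: 1457 is composite.

1093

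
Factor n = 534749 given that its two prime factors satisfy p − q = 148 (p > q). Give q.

Since p = q + 148, we have 534749 = q(q + 148), so q² + 148q − 534749 = 0.
Discriminant: 148² + 4·534749 = 21904 + 2138996 = 2160900; √2160900 = 1470.
q = (−148 + 1470)/2 = 661, and p = q + 148 = 809.
Check: 661 · 809 = 534749.

661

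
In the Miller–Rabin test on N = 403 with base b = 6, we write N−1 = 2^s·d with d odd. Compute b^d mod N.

278

403 − 1 = 402 = 2^1 · 201, so d = 201.
6^1 ≡ 6 (mod 403)
6^2 ≡ 6^2 = 36 ≡ 36 (mod 403)
6^4 ≡ 36^2 = 1296 ≡ 87 (mod 403)
6^8 ≡ 87^2 = 7569 ≡ 315 (mod 403)
6^16 ≡ 315^2 = 99225 ≡ 87 (mod 403)
6^32 ≡ 87^2 = 7569 ≡ 315 (mod 403)
6^64 ≡ 315^2 = 99225 ≡ 87 (mod 403)
6^128 ≡ 87^2 = 7569 ≡ 315 (mod 403)
201 = 128 + 64 + 8 + 1 in binary powers of 2.
So 6^201 ≡ 315 · 87 · 315 · 6 ≡ 278 (mod 403).
Squaring chain: 278; never reaches −1, so base 6 is a Miller–Rabin witness that 403 is composite.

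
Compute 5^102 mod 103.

1

5^1 ≡ 5 (mod 103)
5^2 ≡ 5^2 = 25 ≡ 25 (mod 103)
5^4 ≡ 25^2 = 625 ≡ 7 (mod 103)
5^8 ≡ 7^2 = 49 ≡ 49 (mod 103)
5^16 ≡ 49^2 = 2401 ≡ 32 (mod 103)
5^32 ≡ 32^2 = 1024 ≡ 97 (mod 103)
5^64 ≡ 97^2 = 9409 ≡ 36 (mod 103)
102 = 64 + 32 + 4 + 2 in binary powers of 2.
So 5^102 ≡ 36 · 97 · 7 · 25 ≡ 1 (mod 103).
Since the result is 1, base 5 gives no evidence that 103 is composite.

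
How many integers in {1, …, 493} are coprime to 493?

Factor: 493 = 17 · 29.
φ(493) = (17−1) · (29−1) = 16 · 28 = 448.

448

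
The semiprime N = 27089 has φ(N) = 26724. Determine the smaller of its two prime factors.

103

φ(n) = (p−1)(q−1) = n − (p+q) + 1, so p + q = 27089 − 26724 + 1 = 366.
p and q are the roots of t² − 366t + 27089 = 0.
Discriminant: 366² − 4·27089 = 133956 − 108356 = 25600; √25600 = 160.
q = (366 − 160)/2 = 103, p = (366 + 160)/2 = 263.
Check: 103 · 263 = 27089.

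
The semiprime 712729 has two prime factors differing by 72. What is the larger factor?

Since p = q + 72, we have 712729 = q(q + 72), so q² + 72q − 712729 = 0.
Discriminant: 72² + 4·712729 = 5184 + 2850916 = 2856100; √2856100 = 1690.
q = (−72 + 1690)/2 = 809, and p = q + 72 = 881.
Check: 809 · 881 = 712729.

881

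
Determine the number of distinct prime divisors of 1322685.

1322685 = 3^2 · 146965
146965 = 5 · 29393
29393 = 7 · 4199
4199 = 13 · 323
323 = 17 · 19
1322685 = 3^2 · 5 · 7 · 13 · 17 · 19, which has 6 distinct prime factors.

6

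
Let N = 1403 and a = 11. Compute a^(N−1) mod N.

11^1 ≡ 11 (mod 1403)
11^2 ≡ 11^2 = 121 ≡ 121 (mod 1403)
11^4 ≡ 121^2 = 14641 ≡ 611 (mod 1403)
11^8 ≡ 611^2 = 373321 ≡ 123 (mod 1403)
11^16 ≡ 123^2 = 15129 ≡ 1099 (mod 1403)
11^32 ≡ 1099^2 = 1207801 ≡ 1221 (mod 1403)
11^64 ≡ 1221^2 = 1490841 ≡ 855 (mod 1403)
11^128 ≡ 855^2 = 731025 ≡ 62 (mod 1403)
11^256 ≡ 62^2 = 3844 ≡ 1038 (mod 1403)
11^512 ≡ 1038^2 = 1077444 ≡ 1343 (mod 1403)
11^1024 ≡ 1343^2 = 1803649 ≡ 794 (mod 1403)
1402 = 1024 + 256 + 64 + 32 + 16 + 8 + 2 in binary powers of 2.
So 11^1402 ≡ 794 · 1038 · 855 · 1221 · 1099 · 123 · 121 ≡ 731 (mod 1403).
Since 731 ≠ 1, base 11 is a Fermat witness: 1403 is composite.

731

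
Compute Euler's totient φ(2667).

1512

Factor: 2667 = 3 · 7 · 127.
φ(2667) = (3−1) · (7−1) · (127−1) = 2 · 6 · 126 = 1512.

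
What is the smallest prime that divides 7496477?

7496477 is odd.
Digit sum 44, not divisible by 3.
Ends in 7: not divisible by 5.
7: 7496477 = 7·1070925 + 2
11: 7496477 = 11·681497 + 10
13: 7496477 = 13·576652 + 1
17: 7496477 = 17·440969 + 4
19: 7496477 = 19·394551 + 8
23: 7496477 = 23·325933 + 18
29: 7496477 = 29·258499 + 6
31: 7496477 = 31·241821 + 26
37: 7496477 = 37·202607 + 18
41: 7496477 = 41·182840 + 37
43: 7496477 = 43·174336 + 29
47: 7496477 = 47·159499 + 24
53: 7496477 = 53·141442 + 51
59: 7496477 = 59·127058 + 55
61: 7496477 = 61·122893 + 4
67: 7496477 = 67·111887 + 48
71: 7496477 = 71·105584 + 13
73: 7496477 = 73·102691 + 34
79: 7496477 = 79·94892 + 9
83: 7496477 = 83·90319

83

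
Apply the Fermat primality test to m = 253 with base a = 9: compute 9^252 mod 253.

9^1 ≡ 9 (mod 253)
9^2 ≡ 9^2 = 81 ≡ 81 (mod 253)
9^4 ≡ 81^2 = 6561 ≡ 236 (mod 253)
9^8 ≡ 236^2 = 55696 ≡ 36 (mod 253)
9^16 ≡ 36^2 = 1296 ≡ 31 (mod 253)
9^32 ≡ 31^2 = 961 ≡ 202 (mod 253)
9^64 ≡ 202^2 = 40804 ≡ 71 (mod 253)
9^128 ≡ 71^2 = 5041 ≡ 234 (mod 253)
252 = 128 + 64 + 32 + 16 + 8 + 4 in binary powers of 2.
So 9^252 ≡ 234 · 71 · 202 · 31 · 36 · 236 ≡ 202 (mod 253).
Since 202 ≠ 1, base 9 is a Fermat witness: 253 is composite.

202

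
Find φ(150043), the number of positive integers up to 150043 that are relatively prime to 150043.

138528

Factor: 150043 = 19 · 53 · 149.
φ(150043) = (19−1) · (53−1) · (149−1) = 18 · 52 · 148 = 138528.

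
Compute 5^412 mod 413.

5^1 ≡ 5 (mod 413)
5^2 ≡ 5^2 = 25 ≡ 25 (mod 413)
5^4 ≡ 25^2 = 625 ≡ 212 (mod 413)
5^8 ≡ 212^2 = 44944 ≡ 340 (mod 413)
5^16 ≡ 340^2 = 115600 ≡ 373 (mod 413)
5^32 ≡ 373^2 = 139129 ≡ 361 (mod 413)
5^64 ≡ 361^2 = 130321 ≡ 226 (mod 413)
5^128 ≡ 226^2 = 51076 ≡ 277 (mod 413)
5^256 ≡ 277^2 = 76729 ≡ 324 (mod 413)
412 = 256 + 128 + 16 + 8 + 4 in binary powers of 2.
So 5^412 ≡ 324 · 277 · 373 · 340 · 212 ≡ 226 (mod 413).
Since 226 ≠ 1, base 5 is a Fermat witness: 413 is composite.

226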